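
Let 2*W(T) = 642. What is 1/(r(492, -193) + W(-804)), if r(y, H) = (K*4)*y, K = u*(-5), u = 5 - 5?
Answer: 1/321 ≈ 0.0031153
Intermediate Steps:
W(T) = 321 (W(T) = (½)*642 = 321)
u = 0
K = 0 (K = 0*(-5) = 0)
r(y, H) = 0 (r(y, H) = (0*4)*y = 0*y = 0)
1/(r(492, -193) + W(-804)) = 1/(0 + 321) = 1/321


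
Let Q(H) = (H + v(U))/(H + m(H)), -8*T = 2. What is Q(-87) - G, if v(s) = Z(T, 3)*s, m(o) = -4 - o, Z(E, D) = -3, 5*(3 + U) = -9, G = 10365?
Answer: -206937/20 ≈ -10347.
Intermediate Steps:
U = -24/5 (U = -3 + (⅕)*(-9) = -3 - 9/5 = -24/5 ≈ -4.8000)
T = -¼ (T = -⅛*2 = -¼ ≈ -0.25000)
v(s) = -3*s
Q(H) = -18/5 - H/4 (Q(H) = (H - 3*(-24/5))/(H + (-4 - H)) = (H + 72/5)/(-4) = (72/5 + H)*(-¼) = -18/5 - H/4)
Q(-87) - G = (-18/5 - ¼*(-87)) - 1*10365 = (-18/5 + 87/4) - 10365 = 363/20 - 10365 = -206937/20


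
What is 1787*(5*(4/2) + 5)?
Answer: 26805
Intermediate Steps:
1787*(5*(4/2) + 5) = 1787*(5*(4*(1/2)) + 5) = 1787*(5*2 + 5) = 1787*(10 + 5) = 1787*15 = 26805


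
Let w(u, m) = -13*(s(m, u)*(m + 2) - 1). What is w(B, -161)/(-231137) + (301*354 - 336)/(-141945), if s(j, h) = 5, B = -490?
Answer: -8673252242/10936247155 ≈ -0.79307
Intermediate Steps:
w(u, m) = -117 - 65*m (w(u, m) = -13*(5*(m + 2) - 1) = -13*(5*(2 + m) - 1) = -13*((10 + 5*m) - 1) = -13*(9 + 5*m) = -117 - 65*m)
w(B, -161)/(-231137) + (301*354 - 336)/(-141945) = (-117 - 65*(-161))/(-231137) + (301*354 - 336)/(-141945) = (-117 + 10465)*(-1/231137) + (106554 - 336)*(-1/141945) = 10348*(-1/231137) + 106218*(-1/141945) = -10348/231137 - 35406/47315 = -8673252242/10936247155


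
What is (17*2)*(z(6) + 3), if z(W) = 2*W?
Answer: 510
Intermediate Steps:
(17*2)*(z(6) + 3) = (17*2)*(2*6 + 3) = 34*(12 + 3) = 34*15 = 510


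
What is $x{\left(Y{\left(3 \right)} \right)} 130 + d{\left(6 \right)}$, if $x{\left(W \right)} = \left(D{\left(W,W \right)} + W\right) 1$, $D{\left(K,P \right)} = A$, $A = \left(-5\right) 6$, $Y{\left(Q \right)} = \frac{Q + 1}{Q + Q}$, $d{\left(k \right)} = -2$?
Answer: $- \frac{11446}{3} \approx -3815.3$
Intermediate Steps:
$Y{\left(Q \right)} = \frac{1 + Q}{2 Q}$
$A = -30$
$D{\left(K,P \right)} = -30$
$x{\left(W \right)} = -30 + W$ ($x{\left(W \right)} = \left(-30 + W\right) 1 = -30 + W$)
$x{\left(Y{\left(3 \right)} \right)} 130 + d{\left(6 \right)} = \left(-30 + \frac{1 + 3}{2 \cdot 3}\right) 130 - 2 = \left(-30 + \frac{1}{2} \cdot \frac{1}{3} \cdot 4\right) 130 - 2 = \left(-30 + \frac{2}{3}\right) 130 - 2 = \left(- \frac{88}{3}\right) 130 - 2 = - \frac{11440}{3} - 2 = - \frac{11446}{3}$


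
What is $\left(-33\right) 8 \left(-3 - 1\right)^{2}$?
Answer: $-4224$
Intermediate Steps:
$\left(-33\right) 8 \left(-3 - 1\right)^{2} = - 264 \left(-4\right)^{2} = \left(-264\right) 16 = -4224$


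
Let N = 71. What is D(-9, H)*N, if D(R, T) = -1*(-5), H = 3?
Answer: 355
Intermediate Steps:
D(R, T) = 5
D(-9, H)*N = 5*71 = 355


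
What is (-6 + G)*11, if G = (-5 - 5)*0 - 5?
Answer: -121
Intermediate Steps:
G = -5 (G = -10*0 - 5 = 0 - 5 = -5)
(-6 + G)*11 = (-6 - 5)*11 = -11*11 = -121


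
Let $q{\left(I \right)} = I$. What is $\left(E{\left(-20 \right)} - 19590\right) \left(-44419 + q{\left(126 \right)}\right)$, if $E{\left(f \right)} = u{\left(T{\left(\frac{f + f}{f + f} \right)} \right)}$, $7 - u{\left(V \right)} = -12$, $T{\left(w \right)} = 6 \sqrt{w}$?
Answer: $866858303$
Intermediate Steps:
$u{\left(V \right)} = 19$ ($u{\left(V \right)} = 7 - -12 = 7 + 12 = 19$)
$E{\left(f \right)} = 19$
$\left(E{\left(-20 \right)} - 19590\right) \left(-44419 + q{\left(126 \right)}\right) = \left(19 - 19590\right) \left(-44419 + 126\right) = \left(-19571\right) \left(-44293\right) = 866858303$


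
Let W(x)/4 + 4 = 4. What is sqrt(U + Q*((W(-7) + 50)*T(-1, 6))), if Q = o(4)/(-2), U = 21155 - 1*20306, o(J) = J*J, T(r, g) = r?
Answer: sqrt(1249) ≈ 35.341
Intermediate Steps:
o(J) = J**2
U = 849 (U = 21155 - 20306 = 849)
W(x) = 0 (W(x) = -16 + 4*4 = -16 + 16 = 0)
Q = -8 (Q = 4**2/(-2) = 16*(-1/2) = -8)
sqrt(U + Q*((W(-7) + 50)*T(-1, 6))) = sqrt(849 - 8*(0 + 50)*(-1)) = sqrt(849 - 400*(-1)) = sqrt(849 - 8*(-50)) = sqrt(849 + 400) = sqrt(1249)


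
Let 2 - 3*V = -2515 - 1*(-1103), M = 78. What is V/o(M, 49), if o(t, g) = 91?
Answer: 202/39 ≈ 5.1795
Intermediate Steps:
V = 1414/3 (V = ⅔ - (-2515 - 1*(-1103))/3 = ⅔ - (-2515 + 1103)/3 = ⅔ - ⅓*(-1412) = ⅔ + 1412/3 = 1414/3 ≈ 471.33)
V/o(M, 49) = (1414/3)/91 = (1414/3)*(1/91) = 202/39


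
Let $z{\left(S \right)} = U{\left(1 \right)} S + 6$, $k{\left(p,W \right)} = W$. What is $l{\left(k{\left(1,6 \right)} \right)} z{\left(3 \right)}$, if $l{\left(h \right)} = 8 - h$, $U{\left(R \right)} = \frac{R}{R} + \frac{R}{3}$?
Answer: $20$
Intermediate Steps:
$U{\left(R \right)} = 1 + \frac{R}{3}$ ($U{\left(R \right)} = 1 + R \frac{1}{3} = 1 + \frac{R}{3}$)
$z{\left(S \right)} = 6 + \frac{4 S}{3}$ ($z{\left(S \right)} = \left(1 + \frac{1}{3} \cdot 1\right) S + 6 = \left(1 + \frac{1}{3}\right) S + 6 = \frac{4 S}{3} + 6 = 6 + \frac{4 S}{3}$)
$l{\left(k{\left(1,6 \right)} \right)} z{\left(3 \right)} = \left(8 - 6\right) \left(6 + \frac{4}{3} \cdot 3\right) = \left(8 - 6\right) \left(6 + 4\right) = 2 \cdot 10 = 20$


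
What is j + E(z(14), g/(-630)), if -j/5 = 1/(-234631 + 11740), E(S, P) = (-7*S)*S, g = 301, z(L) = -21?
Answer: -688064512/222891 ≈ -3087.0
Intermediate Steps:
E(S, P) = -7*S²
j = 5/222891 (j = -5/(-234631 + 11740) = -5/(-222891) = -5*(-1/222891) = 5/222891 ≈ 2.2432e-5)
j + E(z(14), g/(-630)) = 5/222891 - 7*(-21)² = 5/222891 - 7*441 = 5/222891 - 3087 = -688064512/222891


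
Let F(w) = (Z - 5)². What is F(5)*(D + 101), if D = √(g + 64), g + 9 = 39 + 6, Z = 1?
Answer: 1776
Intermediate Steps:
g = 36 (g = -9 + (39 + 6) = -9 + 45 = 36)
D = 10 (D = √(36 + 64) = √100 = 10)
F(w) = 16 (F(w) = (1 - 5)² = (-4)² = 16)
F(5)*(D + 101) = 16*(10 + 101) = 16*111 = 1776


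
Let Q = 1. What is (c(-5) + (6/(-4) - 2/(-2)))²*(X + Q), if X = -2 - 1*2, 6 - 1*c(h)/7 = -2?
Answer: -36963/4 ≈ -9240.8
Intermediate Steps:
c(h) = 56 (c(h) = 42 - 7*(-2) = 42 + 14 = 56)
X = -4 (X = -2 - 2 = -4)
(c(-5) + (6/(-4) - 2/(-2)))²*(X + Q) = (56 + (6/(-4) - 2/(-2)))²*(-4 + 1) = (56 + (6*(-¼) - 2*(-½)))²*(-3) = (56 + (-3/2 + 1))²*(-3) = (56 - ½)²*(-3) = (111/2)²*(-3) = (12321/4)*(-3) = -36963/4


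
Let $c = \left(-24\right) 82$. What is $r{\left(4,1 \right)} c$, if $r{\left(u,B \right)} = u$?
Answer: $-7872$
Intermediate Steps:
$c = -1968$
$r{\left(4,1 \right)} c = 4 \left(-1968\right) = -7872$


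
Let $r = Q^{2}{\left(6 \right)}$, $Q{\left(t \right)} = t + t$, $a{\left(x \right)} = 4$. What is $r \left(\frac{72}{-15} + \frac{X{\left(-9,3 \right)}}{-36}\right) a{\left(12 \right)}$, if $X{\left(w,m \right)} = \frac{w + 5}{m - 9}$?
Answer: $- \frac{41632}{15} \approx -2775.5$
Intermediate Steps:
$Q{\left(t \right)} = 2 t$
$r = 144$ ($r = \left(2 \cdot 6\right)^{2} = 12^{2} = 144$)
$X{\left(w,m \right)} = \frac{5 + w}{-9 + m}$
$r \left(\frac{72}{-15} + \frac{X{\left(-9,3 \right)}}{-36}\right) a{\left(12 \right)} = 144 \left(\frac{72}{-15} + \frac{\frac{1}{-9 + 3} \left(5 - 9\right)}{-36}\right) 4 = 144 \left(72 \left(- \frac{1}{15}\right) + \frac{1}{-6} \left(-4\right) \left(- \frac{1}{36}\right)\right) 4 = 144 \left(- \frac{24}{5} + \left(- \frac{1}{6}\right) \left(-4\right) \left(- \frac{1}{36}\right)\right) 4 = 144 \left(- \frac{24}{5} + \frac{2}{3} \left(- \frac{1}{36}\right)\right) 4 = 144 \left(- \frac{24}{5} - \frac{1}{54}\right) 4 = 144 \left(- \frac{1301}{270}\right) 4 = \left(- \frac{10408}{15}\right) 4 = - \frac{41632}{15}$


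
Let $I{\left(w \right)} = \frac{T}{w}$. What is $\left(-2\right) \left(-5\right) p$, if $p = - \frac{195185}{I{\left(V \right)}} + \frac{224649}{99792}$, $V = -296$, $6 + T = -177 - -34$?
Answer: $- \frac{3203014098455}{826056} \approx -3.8775 \cdot 10^{6}$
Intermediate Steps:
$T = -149$ ($T = -6 - 143 = -149$)
$I{\left(w \right)} = - \frac{149}{w}$
$p = - \frac{640602819691}{1652112}$ ($p = - \frac{195185}{\left(-149\right) \frac{1}{-296}} + \frac{224649}{99792} = - \frac{195185}{\left(-149\right) \left(- \frac{1}{296}\right)} + 224649 \cdot \frac{1}{99792} = - \frac{195185}{\frac{149}{296}} + \frac{24961}{11088} = \left(-195185\right) \frac{296}{149} + \frac{24961}{11088} = - \frac{57774760}{149} + \frac{24961}{11088} = - \frac{640602819691}{1652112} \approx -3.8775 \cdot 10^{5}$)
$\left(-2\right) \left(-5\right) p = \left(-2\right) \left(-5\right) \left(- \frac{640602819691}{1652112}\right) = 10 \left(- \frac{640602819691}{1652112}\right) = - \frac{3203014098455}{826056}$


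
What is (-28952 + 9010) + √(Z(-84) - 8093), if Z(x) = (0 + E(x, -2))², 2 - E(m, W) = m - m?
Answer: -19942 + I*√8089 ≈ -19942.0 + 89.939*I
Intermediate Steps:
E(m, W) = 2 (E(m, W) = 2 - (m - m) = 2 - 1*0 = 2 + 0 = 2)
Z(x) = 4 (Z(x) = (0 + 2)² = 2² = 4)
(-28952 + 9010) + √(Z(-84) - 8093) = (-28952 + 9010) + √(4 - 8093) = -19942 + √(-8089) = -19942 + I*√8089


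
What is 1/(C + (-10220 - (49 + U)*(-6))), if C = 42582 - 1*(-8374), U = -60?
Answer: 1/40670 ≈ 2.4588e-5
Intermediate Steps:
C = 50956 (C = 42582 + 8374 = 50956)
1/(C + (-10220 - (49 + U)*(-6))) = 1/(50956 + (-10220 - (49 - 60)*(-6))) = 1/(50956 + (-10220 - (-11)*(-6))) = 1/(50956 + (-10220 - 1*66)) = 1/(50956 + (-10220 - 66)) = 1/(50956 - 10286) = 1/40670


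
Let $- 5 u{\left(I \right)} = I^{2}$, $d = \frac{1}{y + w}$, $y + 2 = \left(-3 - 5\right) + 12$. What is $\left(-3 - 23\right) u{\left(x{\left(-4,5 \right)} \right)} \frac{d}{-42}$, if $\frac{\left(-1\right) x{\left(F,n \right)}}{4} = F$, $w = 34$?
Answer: $- \frac{832}{945} \approx -0.88042$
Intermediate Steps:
$y = 2$ ($y = -2 + \left(\left(-3 - 5\right) + 12\right) = -2 + \left(-8 + 12\right) = -2 + 4 = 2$)
$x{\left(F,n \right)} = - 4 F$
$d = \frac{1}{36}$ ($d = \frac{1}{2 + 34} = \frac{1}{36} \approx 0.027778$)
$u{\left(I \right)} = - \frac{I^{2}}{5}$
$\left(-3 - 23\right) u{\left(x{\left(-4,5 \right)} \right)} \frac{d}{-42} = \left(-3 - 23\right) \left(- \frac{\left(\left(-4\right) \left(-4\right)\right)^{2}}{5}\right) \frac{1}{36 \left(-42\right)} = - 26 \left(- \frac{16^{2}}{5}\right) \frac{1}{36} \left(- \frac{1}{42}\right) = - 26 \left(\left(- \frac{1}{5}\right) 256\right) \left(- \frac{1}{1512}\right) = \left(-26\right) \left(- \frac{256}{5}\right) \left(- \frac{1}{1512}\right) = \frac{6656}{5} \left(- \frac{1}{1512}\right) = - \frac{832}{945}$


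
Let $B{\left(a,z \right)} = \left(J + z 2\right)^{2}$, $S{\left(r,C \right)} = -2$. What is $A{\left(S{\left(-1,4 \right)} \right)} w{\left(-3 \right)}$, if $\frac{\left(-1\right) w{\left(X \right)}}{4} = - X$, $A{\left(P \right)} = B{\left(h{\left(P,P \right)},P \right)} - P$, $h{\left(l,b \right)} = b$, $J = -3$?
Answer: $-612$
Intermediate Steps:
$B{\left(a,z \right)} = \left(-3 + 2 z\right)^{2}$ ($B{\left(a,z \right)} = \left(-3 + z 2\right)^{2} = \left(-3 + 2 z\right)^{2}$)
$A{\left(P \right)} = \left(-3 + 2 P\right)^{2} - P$
$w{\left(X \right)} = 4 X$ ($w{\left(X \right)} = - 4 \left(- X\right) = 4 X$)
$A{\left(S{\left(-1,4 \right)} \right)} w{\left(-3 \right)} = \left(\left(-3 + 2 \left(-2\right)\right)^{2} - -2\right) 4 \left(-3\right) = \left(\left(-3 - 4\right)^{2} + 2\right) \left(-12\right) = \left(\left(-7\right)^{2} + 2\right) \left(-12\right) = \left(49 + 2\right) \left(-12\right) = 51 \left(-12\right) = -612$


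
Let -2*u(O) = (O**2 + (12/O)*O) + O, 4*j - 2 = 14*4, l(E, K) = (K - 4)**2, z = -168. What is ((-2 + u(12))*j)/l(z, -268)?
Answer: -1247/73984 ≈ -0.016855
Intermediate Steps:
l(E, K) = (-4 + K)**2
j = 29/2 (j = 1/2 + (14*4)/4 = 1/2 + (1/4)*56 = 1/2 + 14 = 29/2 ≈ 14.500)
u(O) = -6 - O/2 - O**2/2 (u(O) = -((O**2 + (12/O)*O) + O)/2 = -((O**2 + 12) + O)/2 = -((12 + O**2) + O)/2 = -(12 + O + O**2)/2 = -6 - O/2 - O**2/2)
((-2 + u(12))*j)/l(z, -268) = ((-2 + (-6 - 1/2*12 - 1/2*12**2))*(29/2))/((-4 - 268)**2) = ((-2 + (-6 - 6 - 1/2*144))*(29/2))/((-272)**2) = ((-2 + (-6 - 6 - 72))*(29/2))/73984 = ((-2 - 84)*(29/2))*(1/73984) = -86*29/2*(1/73984) = -1247*1/73984 = -1247/73984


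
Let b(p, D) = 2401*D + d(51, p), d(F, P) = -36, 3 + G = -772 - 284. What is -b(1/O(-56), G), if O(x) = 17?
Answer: 2542695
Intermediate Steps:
G = -1059 (G = -3 + (-772 - 284) = -3 - 1056 = -1059)
b(p, D) = -36 + 2401*D (b(p, D) = 2401*D - 36 = -36 + 2401*D)
-b(1/O(-56), G) = -(-36 + 2401*(-1059)) = -(-36 - 2542659) = -1*(-2542695) = 2542695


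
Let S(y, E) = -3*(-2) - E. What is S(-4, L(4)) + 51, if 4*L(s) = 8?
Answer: 55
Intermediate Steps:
L(s) = 2 (L(s) = (¼)*8 = 2)
S(y, E) = 6 - E
S(-4, L(4)) + 51 = (6 - 1*2) + 51 = (6 - 2) + 51 = 4 + 51 = 55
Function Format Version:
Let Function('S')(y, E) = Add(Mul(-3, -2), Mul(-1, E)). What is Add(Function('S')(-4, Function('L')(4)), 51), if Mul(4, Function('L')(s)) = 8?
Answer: 55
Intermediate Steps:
Function('L')(s) = 2 (Function('L')(s) = Mul(Rational(1, 4), 8) = 2)
Function('S')(y, E) = Add(6, Mul(-1, E))
Add(Function('S')(-4, Function('L')(4)), 51) = Add(Add(6, Mul(-1, 2)), 51) = Add(Add(6, -2), 51) = Add(4, 51) = 55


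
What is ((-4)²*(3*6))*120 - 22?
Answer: 34538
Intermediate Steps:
((-4)²*(3*6))*120 - 22 = (16*18)*120 - 22 = 288*120 - 22 = 34560 - 22 = 34538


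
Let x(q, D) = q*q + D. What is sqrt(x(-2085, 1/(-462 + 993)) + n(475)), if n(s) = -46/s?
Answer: sqrt(1229152736676554)/16815 ≈ 2085.0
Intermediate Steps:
x(q, D) = D + q**2 (x(q, D) = q**2 + D = D + q**2)
sqrt(x(-2085, 1/(-462 + 993)) + n(475)) = sqrt((1/(-462 + 993) + (-2085)**2) - 46/475) = sqrt((1/531 + 4347225) - 46*1/475) = sqrt((1/531 + 4347225) - 46/475) = sqrt(2308376476/531 - 46/475) = sqrt(1096478801674/252225) = sqrt(1229152736676554)/16815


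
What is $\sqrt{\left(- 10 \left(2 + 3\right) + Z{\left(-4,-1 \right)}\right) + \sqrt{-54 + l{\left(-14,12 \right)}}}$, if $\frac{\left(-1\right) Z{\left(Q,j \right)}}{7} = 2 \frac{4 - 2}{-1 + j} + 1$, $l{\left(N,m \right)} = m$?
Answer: $\sqrt{-43 + i \sqrt{42}} \approx 0.49276 + 6.5759 i$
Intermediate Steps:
$Z{\left(Q,j \right)} = -7 - \frac{28}{-1 + j}$ ($Z{\left(Q,j \right)} = - 7 \left(2 \frac{4 - 2}{-1 + j} + 1\right) = - 7 \left(2 \frac{2}{-1 + j} + 1\right) = - 7 \left(\frac{4}{-1 + j} + 1\right) = - 7 \left(1 + \frac{4}{-1 + j}\right) = -7 - \frac{28}{-1 + j}$)
$\sqrt{\left(- 10 \left(2 + 3\right) + Z{\left(-4,-1 \right)}\right) + \sqrt{-54 + l{\left(-14,12 \right)}}} = \sqrt{\left(- 10 \left(2 + 3\right) + \frac{7 \left(-3 - -1\right)}{-1 - 1}\right) + \sqrt{-54 + 12}} = \sqrt{\left(\left(-10\right) 5 + \frac{7 \left(-3 + 1\right)}{-2}\right) + \sqrt{-42}} = \sqrt{\left(-50 + 7 \left(- \frac{1}{2}\right) \left(-2\right)\right) + i \sqrt{42}} = \sqrt{\left(-50 + 7\right) + i \sqrt{42}} = \sqrt{-43 + i \sqrt{42}}$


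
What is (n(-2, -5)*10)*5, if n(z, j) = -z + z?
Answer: 0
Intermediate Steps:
n(z, j) = 0
(n(-2, -5)*10)*5 = (0*10)*5 = 0*5 = 0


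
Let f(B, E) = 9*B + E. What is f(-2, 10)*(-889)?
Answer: 7112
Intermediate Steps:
f(B, E) = E + 9*B
f(-2, 10)*(-889) = (10 + 9*(-2))*(-889) = (10 - 18)*(-889) = -8*(-889) = 7112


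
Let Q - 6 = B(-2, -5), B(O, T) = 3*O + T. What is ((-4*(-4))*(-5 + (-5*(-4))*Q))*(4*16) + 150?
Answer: -107370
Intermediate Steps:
B(O, T) = T + 3*O
Q = -5 (Q = 6 + (-5 + 3*(-2)) = 6 + (-5 - 6) = 6 - 11 = -5)
((-4*(-4))*(-5 + (-5*(-4))*Q))*(4*16) + 150 = ((-4*(-4))*(-5 - 5*(-4)*(-5)))*(4*16) + 150 = (16*(-5 + 20*(-5)))*64 + 150 = (16*(-5 - 100))*64 + 150 = (16*(-105))*64 + 150 = -1680*64 + 150 = -107520 + 150 = -107370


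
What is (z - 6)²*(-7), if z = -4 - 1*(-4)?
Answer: -252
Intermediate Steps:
z = 0 (z = -4 + 4 = 0)
(z - 6)²*(-7) = (0 - 6)²*(-7) = (-6)²*(-7) = 36*(-7) = -252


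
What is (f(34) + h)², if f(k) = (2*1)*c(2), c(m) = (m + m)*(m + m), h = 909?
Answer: 885481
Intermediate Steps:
c(m) = 4*m² (c(m) = (2*m)*(2*m) = 4*m²)
f(k) = 32 (f(k) = (2*1)*(4*2²) = 2*(4*4) = 2*16 = 32)
(f(34) + h)² = (32 + 909)² = 941² = 885481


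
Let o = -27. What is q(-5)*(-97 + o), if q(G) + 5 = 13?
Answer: -992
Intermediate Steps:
q(G) = 8 (q(G) = -5 + 13 = 8)
q(-5)*(-97 + o) = 8*(-97 - 27) = 8*(-124) = -992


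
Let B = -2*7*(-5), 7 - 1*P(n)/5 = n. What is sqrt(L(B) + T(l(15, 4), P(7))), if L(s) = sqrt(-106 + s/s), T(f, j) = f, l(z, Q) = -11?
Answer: sqrt(-11 + I*sqrt(105)) ≈ 1.4201 + 3.6079*I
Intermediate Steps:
P(n) = 35 - 5*n
B = 70 (B = -14*(-5) = 70)
L(s) = I*sqrt(105) (L(s) = sqrt(-106 + 1) = sqrt(-105) = I*sqrt(105))
sqrt(L(B) + T(l(15, 4), P(7))) = sqrt(I*sqrt(105) - 11) = sqrt(-11 + I*sqrt(105))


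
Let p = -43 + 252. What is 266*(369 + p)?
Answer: 153748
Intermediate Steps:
p = 209
266*(369 + p) = 266*(369 + 209) = 266*578 = 153748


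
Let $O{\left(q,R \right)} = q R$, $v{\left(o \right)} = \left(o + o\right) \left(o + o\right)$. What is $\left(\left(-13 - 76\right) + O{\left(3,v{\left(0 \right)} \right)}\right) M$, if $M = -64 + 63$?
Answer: $89$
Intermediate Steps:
$v{\left(o \right)} = 4 o^{2}$ ($v{\left(o \right)} = 2 o 2 o = 4 o^{2}$)
$O{\left(q,R \right)} = R q$
$M = -1$
$\left(\left(-13 - 76\right) + O{\left(3,v{\left(0 \right)} \right)}\right) M = \left(\left(-13 - 76\right) + 4 \cdot 0^{2} \cdot 3\right) \left(-1\right) = \left(\left(-13 - 76\right) + 4 \cdot 0 \cdot 3\right) \left(-1\right) = \left(-89 + 0 \cdot 3\right) \left(-1\right) = \left(-89 + 0\right) \left(-1\right) = \left(-89\right) \left(-1\right) = 89$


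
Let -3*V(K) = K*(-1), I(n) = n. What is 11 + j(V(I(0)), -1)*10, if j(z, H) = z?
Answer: 11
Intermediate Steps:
V(K) = K/3 (V(K) = -K*(-1)/3 = -(-1)*K/3 = K/3)
11 + j(V(I(0)), -1)*10 = 11 + ((1/3)*0)*10 = 11 + 0*10 = 11 + 0 = 11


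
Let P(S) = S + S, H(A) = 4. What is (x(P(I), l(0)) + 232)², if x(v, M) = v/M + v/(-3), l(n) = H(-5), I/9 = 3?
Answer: 207025/4 ≈ 51756.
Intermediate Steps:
I = 27 (I = 9*3 = 27)
P(S) = 2*S
l(n) = 4
x(v, M) = -v/3 + v/M (x(v, M) = v/M + v*(-⅓) = v/M - v/3 = -v/3 + v/M)
(x(P(I), l(0)) + 232)² = ((-2*27/3 + (2*27)/4) + 232)² = ((-⅓*54 + 54*(¼)) + 232)² = ((-18 + 27/2) + 232)² = (-9/2 + 232)² = (455/2)² = 207025/4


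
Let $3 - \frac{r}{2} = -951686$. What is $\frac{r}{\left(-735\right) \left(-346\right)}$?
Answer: $\frac{951689}{127155} \approx 7.4845$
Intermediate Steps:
$r = 1903378$ ($r = 6 - -1903372 = 6 + 1903372 = 1903378$)
$\frac{r}{\left(-735\right) \left(-346\right)} = \frac{1903378}{\left(-735\right) \left(-346\right)} = \frac{1903378}{254310} = 1903378 \cdot \frac{1}{254310} = \frac{951689}{127155}$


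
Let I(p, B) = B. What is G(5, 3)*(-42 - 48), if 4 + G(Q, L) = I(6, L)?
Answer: 90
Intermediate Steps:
G(Q, L) = -4 + L
G(5, 3)*(-42 - 48) = (-4 + 3)*(-42 - 48) = -1*(-90) = 90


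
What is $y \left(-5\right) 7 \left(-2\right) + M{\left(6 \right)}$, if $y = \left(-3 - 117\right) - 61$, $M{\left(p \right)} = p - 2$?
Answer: $-12666$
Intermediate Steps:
$M{\left(p \right)} = -2 + p$ ($M{\left(p \right)} = p - 2 = -2 + p$)
$y = -181$ ($y = -120 - 61 = -181$)
$y \left(-5\right) 7 \left(-2\right) + M{\left(6 \right)} = - 181 \left(-5\right) 7 \left(-2\right) + \left(-2 + 6\right) = - 181 \left(\left(-35\right) \left(-2\right)\right) + 4 = \left(-181\right) 70 + 4 = -12670 + 4 = -12666$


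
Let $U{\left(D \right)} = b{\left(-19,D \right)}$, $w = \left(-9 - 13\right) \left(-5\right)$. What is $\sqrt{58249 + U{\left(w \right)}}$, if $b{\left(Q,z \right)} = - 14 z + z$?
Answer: $\sqrt{56819} \approx 238.37$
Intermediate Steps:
$b{\left(Q,z \right)} = - 13 z$
$w = 110$ ($w = \left(-22\right) \left(-5\right) = 110$)
$U{\left(D \right)} = - 13 D$
$\sqrt{58249 + U{\left(w \right)}} = \sqrt{58249 - 1430} = \sqrt{56819}$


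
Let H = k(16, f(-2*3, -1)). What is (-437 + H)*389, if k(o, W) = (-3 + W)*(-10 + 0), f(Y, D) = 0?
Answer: -158323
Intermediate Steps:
k(o, W) = 30 - 10*W (k(o, W) = (-3 + W)*(-10) = 30 - 10*W)
H = 30 (H = 30 - 10*0 = 30 + 0 = 30)
(-437 + H)*389 = (-437 + 30)*389 = -407*389 = -158323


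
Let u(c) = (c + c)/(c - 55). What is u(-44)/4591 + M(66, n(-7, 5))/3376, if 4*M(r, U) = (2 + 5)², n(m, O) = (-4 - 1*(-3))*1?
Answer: 2132663/557971776 ≈ 0.0038222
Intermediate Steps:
n(m, O) = -1 (n(m, O) = (-4 + 3)*1 = -1*1 = -1)
M(r, U) = 49/4 (M(r, U) = (2 + 5)²/4 = (¼)*7² = (¼)*49 = 49/4)
u(c) = 2*c/(-55 + c) (u(c) = (2*c)/(-55 + c) = 2*c/(-55 + c))
u(-44)/4591 + M(66, n(-7, 5))/3376 = (2*(-44)/(-55 - 44))/4591 + (49/4)/3376 = (2*(-44)/(-99))*(1/4591) + (49/4)*(1/3376) = (2*(-44)*(-1/99))*(1/4591) + 49/13504 = (8/9)*(1/4591) + 49/13504 = 8/41319 + 49/13504 = 2132663/557971776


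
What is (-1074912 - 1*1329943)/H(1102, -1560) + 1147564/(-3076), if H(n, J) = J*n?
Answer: -98270144485/264400656 ≈ -371.67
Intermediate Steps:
(-1074912 - 1*1329943)/H(1102, -1560) + 1147564/(-3076) = (-1074912 - 1*1329943)/((-1560*1102)) + 1147564/(-3076) = (-1074912 - 1329943)/(-1719120) + 1147564*(-1/3076) = -2404855*(-1/1719120) - 286891/769 = 480971/343824 - 286891/769 = -98270144485/264400656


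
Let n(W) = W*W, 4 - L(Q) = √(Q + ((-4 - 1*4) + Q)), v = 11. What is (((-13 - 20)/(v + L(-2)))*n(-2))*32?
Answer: -21120/79 - 2816*I*√3/79 ≈ -267.34 - 61.74*I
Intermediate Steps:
L(Q) = 4 - √(-8 + 2*Q) (L(Q) = 4 - √(Q + ((-4 - 1*4) + Q)) = 4 - √(Q + ((-4 - 4) + Q)) = 4 - √(Q + (-8 + Q)) = 4 - √(-8 + 2*Q))
n(W) = W²
(((-13 - 20)/(v + L(-2)))*n(-2))*32 = (((-13 - 20)/(11 + (4 - √(-8 + 2*(-2)))))*(-2)²)*32 = (-33/(11 + (4 - √(-8 - 4)))*4)*32 = (-33/(11 + (4 - √(-12)))*4)*32 = (-33/(11 + (4 - 2*I*√3))*4)*32 = (-33/(15 - 2*I*√3)*4)*32 = -132/(15 - 2*I*√3)*32 = -4224/(15 - 2*I*√3)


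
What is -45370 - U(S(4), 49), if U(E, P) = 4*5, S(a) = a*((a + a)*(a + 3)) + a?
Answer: -45390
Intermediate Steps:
S(a) = a + 2*a²*(3 + a) (S(a) = a*((2*a)*(3 + a)) + a = a*(2*a*(3 + a)) + a = 2*a²*(3 + a) + a = a + 2*a²*(3 + a))
U(E, P) = 20
-45370 - U(S(4), 49) = -45370 - 1*20 = -45370 - 20 = -45390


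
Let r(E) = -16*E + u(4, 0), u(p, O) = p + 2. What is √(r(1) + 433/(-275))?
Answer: I*√35013/55 ≈ 3.4021*I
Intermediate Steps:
u(p, O) = 2 + p
r(E) = 6 - 16*E (r(E) = -16*E + (2 + 4) = -16*E + 6 = 6 - 16*E)
√(r(1) + 433/(-275)) = √((6 - 16*1) + 433/(-275)) = √((6 - 16) + 433*(-1/275)) = √(-10 - 433/275) = √(-3183/275) = I*√35013/55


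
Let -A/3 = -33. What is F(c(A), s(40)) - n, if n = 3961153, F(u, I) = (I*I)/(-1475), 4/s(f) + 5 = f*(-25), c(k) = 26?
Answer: -5901273749266891/1489786875 ≈ -3.9612e+6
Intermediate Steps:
A = 99 (A = -3*(-33) = 99)
s(f) = 4/(-5 - 25*f) (s(f) = 4/(-5 + f*(-25)) = 4/(-5 - 25*f))
F(u, I) = -I**2/1475 (F(u, I) = I**2*(-1/1475) = -I**2/1475)
F(c(A), s(40)) - n = -16/(5 + 25*40)**2/1475 - 1*3961153 = -16/(5 + 1000)**2/1475 - 3961153 = -(-4/1005)**2/1475 - 3961153 = -1/1475*16/1010025 - 3961153 = -16/1489786875 - 3961153 = -5901273749266891/1489786875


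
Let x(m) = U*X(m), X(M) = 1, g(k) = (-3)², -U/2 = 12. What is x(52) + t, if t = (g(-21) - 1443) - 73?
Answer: -1531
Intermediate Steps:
U = -24 (U = -2*12 = -24)
g(k) = 9
t = -1507 (t = (9 - 1443) - 73 = -1434 - 73 = -1507)
x(m) = -24 (x(m) = -24*1 = -24)
x(52) + t = -24 - 1507 = -1531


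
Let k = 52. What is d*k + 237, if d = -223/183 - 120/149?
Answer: 3592555/27267 ≈ 131.75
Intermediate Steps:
d = -55187/27267 (d = -223*1/183 - 120*1/149 = -223/183 - 120/149 = -55187/27267 ≈ -2.0239)
d*k + 237 = -55187/27267*52 + 237 = -2869724/27267 + 237 = 3592555/27267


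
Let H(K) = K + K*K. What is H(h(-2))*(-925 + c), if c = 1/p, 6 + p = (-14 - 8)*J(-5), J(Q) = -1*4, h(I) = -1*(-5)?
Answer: -1137735/41 ≈ -27750.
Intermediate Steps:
h(I) = 5
J(Q) = -4
H(K) = K + K²
p = 82 (p = -6 + (-14 - 8)*(-4) = -6 - 22*(-4) = -6 + 88 = 82)
c = 1/82 ≈ 0.012195
H(h(-2))*(-925 + c) = (5*(1 + 5))*(-925 + 1/82) = (5*6)*(-75849/82) = 30*(-75849/82) = -1137735/41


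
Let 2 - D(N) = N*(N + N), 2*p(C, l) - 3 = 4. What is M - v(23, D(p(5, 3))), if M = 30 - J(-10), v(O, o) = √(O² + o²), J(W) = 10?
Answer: 20 - √4141/2 ≈ -12.175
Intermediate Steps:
p(C, l) = 7/2 (p(C, l) = 3/2 + (½)*4 = 3/2 + 2 = 7/2)
D(N) = 2 - 2*N² (D(N) = 2 - N*(N + N) = 2 - N*2*N = 2 - 2*N²)
M = 20 (M = 30 - 1*10 = 30 - 10 = 20)
M - v(23, D(p(5, 3))) = 20 - √(23² + (2 - 2*(7/2)²)²) = 20 - √(529 + (2 - 2*49/4)²) = 20 - √(529 + (2 - 49/2)²) = 20 - √(529 + (-45/2)²) = 20 - √(529 + 2025/4) = 20 - √(4141/4) = 20 - √4141/2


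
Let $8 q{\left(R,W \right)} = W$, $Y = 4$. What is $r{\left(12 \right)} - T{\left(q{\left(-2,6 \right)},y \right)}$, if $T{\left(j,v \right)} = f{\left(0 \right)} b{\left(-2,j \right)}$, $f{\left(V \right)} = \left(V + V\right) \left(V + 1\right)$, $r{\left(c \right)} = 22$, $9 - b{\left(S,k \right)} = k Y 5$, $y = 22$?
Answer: $22$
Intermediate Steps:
$q{\left(R,W \right)} = \frac{W}{8}$
$b{\left(S,k \right)} = 9 - 20 k$ ($b{\left(S,k \right)} = 9 - k 4 \cdot 5 = 9 - 4 k 5 = 9 - 20 k$)
$f{\left(V \right)} = 2 V \left(1 + V\right)$
$T{\left(j,v \right)} = 0$ ($T{\left(j,v \right)} = 2 \cdot 0 \left(1 + 0\right) \left(9 - 20 j\right) = 2 \cdot 0 \cdot 1 \left(9 - 20 j\right) = 0 \left(9 - 20 j\right) = 0$)
$r{\left(12 \right)} - T{\left(q{\left(-2,6 \right)},y \right)} = 22 - 0 = 22 + 0 = 22$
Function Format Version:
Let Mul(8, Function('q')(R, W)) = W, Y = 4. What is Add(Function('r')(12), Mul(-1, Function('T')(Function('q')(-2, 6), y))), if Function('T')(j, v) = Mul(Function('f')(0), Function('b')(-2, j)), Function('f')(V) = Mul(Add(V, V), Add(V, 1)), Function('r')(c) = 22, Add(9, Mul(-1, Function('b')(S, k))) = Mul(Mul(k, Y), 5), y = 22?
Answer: 22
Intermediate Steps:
Function('q')(R, W) = Mul(Rational(1, 8), W)
Function('b')(S, k) = Add(9, Mul(-20, k)) (Function('b')(S, k) = Add(9, Mul(-1, Mul(Mul(k, 4), 5))) = Add(9, Mul(-1, Mul(Mul(4, k), 5))) = Add(9, Mul(-1, Mul(20, k))) = Add(9, Mul(-20, k)))
Function('f')(V) = Mul(2, V, Add(1, V)) (Function('f')(V) = Mul(Mul(2, V), Add(1, V)) = Mul(2, V, Add(1, V)))
Function('T')(j, v) = 0 (Function('T')(j, v) = Mul(Mul(2, 0, Add(1, 0)), Add(9, Mul(-20, j))) = Mul(Mul(2, 0, 1), Add(9, Mul(-20, j))) = Mul(0, Add(9, Mul(-20, j))) = 0)
Add(Function('r')(12), Mul(-1, Function('T')(Function('q')(-2, 6), y))) = Add(22, Mul(-1, 0)) = Add(22, 0) = 22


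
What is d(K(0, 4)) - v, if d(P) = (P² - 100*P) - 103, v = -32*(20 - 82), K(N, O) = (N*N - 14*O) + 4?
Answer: 5817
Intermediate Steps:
K(N, O) = 4 + N² - 14*O (K(N, O) = (N² - 14*O) + 4 = 4 + N² - 14*O)
v = 1984 (v = -32*(-62) = 1984)
d(P) = -103 + P² - 100*P
d(K(0, 4)) - v = (-103 + (4 + 0² - 14*4)² - 100*(4 + 0² - 14*4)) - 1*1984 = (-103 + (4 + 0 - 56)² - 100*(4 + 0 - 56)) - 1984 = (-103 + (-52)² - 100*(-52)) - 1984 = (-103 + 2704 + 5200) - 1984 = 7801 - 1984 = 5817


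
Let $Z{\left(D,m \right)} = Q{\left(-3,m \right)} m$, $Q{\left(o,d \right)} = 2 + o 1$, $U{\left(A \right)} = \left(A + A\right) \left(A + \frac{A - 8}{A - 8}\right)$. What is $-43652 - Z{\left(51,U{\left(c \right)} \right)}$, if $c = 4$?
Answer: $-43612$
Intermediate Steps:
$U{\left(A \right)} = 2 A \left(1 + A\right)$ ($U{\left(A \right)} = 2 A \left(A + \frac{-8 + A}{-8 + A}\right) = 2 A \left(A + 1\right) = 2 A \left(1 + A\right)$)
$Q{\left(o,d \right)} = 2 + o$
$Z{\left(D,m \right)} = - m$ ($Z{\left(D,m \right)} = \left(2 - 3\right) m = - m$)
$-43652 - Z{\left(51,U{\left(c \right)} \right)} = -43652 - - 2 \cdot 4 \left(1 + 4\right) = -43652 - - 2 \cdot 4 \cdot 5 = -43652 - \left(-1\right) 40 = -43652 - -40 = -43652 + 40 = -43612$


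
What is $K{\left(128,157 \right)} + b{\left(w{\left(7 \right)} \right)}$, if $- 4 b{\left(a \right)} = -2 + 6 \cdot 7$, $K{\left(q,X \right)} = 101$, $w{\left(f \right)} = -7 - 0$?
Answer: $91$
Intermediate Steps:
$w{\left(f \right)} = -7$ ($w{\left(f \right)} = -7 + 0 = -7$)
$b{\left(a \right)} = -10$ ($b{\left(a \right)} = - \frac{-2 + 6 \cdot 7}{4} = - \frac{-2 + 42}{4} = \left(- \frac{1}{4}\right) 40 = -10$)
$K{\left(128,157 \right)} + b{\left(w{\left(7 \right)} \right)} = 101 - 10 = 91$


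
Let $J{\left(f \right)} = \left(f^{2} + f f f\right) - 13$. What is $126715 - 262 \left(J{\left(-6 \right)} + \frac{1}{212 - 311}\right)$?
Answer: $\frac{17551081}{99} \approx 1.7728 \cdot 10^{5}$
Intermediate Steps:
$J{\left(f \right)} = -13 + f^{2} + f^{3}$ ($J{\left(f \right)} = \left(f^{2} + f^{2} f\right) - 13 = \left(f^{2} + f^{3}\right) - 13 = -13 + f^{2} + f^{3}$)
$126715 - 262 \left(J{\left(-6 \right)} + \frac{1}{212 - 311}\right) = 126715 - 262 \left(\left(-13 + \left(-6\right)^{2} + \left(-6\right)^{3}\right) + \frac{1}{212 - 311}\right) = 126715 - 262 \left(\left(-13 + 36 - 216\right) + \frac{1}{-99}\right) = 126715 - 262 \left(-193 - \frac{1}{99}\right) = 126715 - - \frac{5006296}{99} = 126715 + \frac{5006296}{99} = \frac{17551081}{99}$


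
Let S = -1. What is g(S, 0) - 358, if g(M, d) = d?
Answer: -358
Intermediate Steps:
g(S, 0) - 358 = 0 - 358 = -358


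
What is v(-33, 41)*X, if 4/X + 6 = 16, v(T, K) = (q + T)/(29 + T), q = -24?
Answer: 57/10 ≈ 5.7000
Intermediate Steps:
v(T, K) = (-24 + T)/(29 + T)
X = ⅖ (X = 4/(-6 + 16) = 4/10 = 4*(⅒) = ⅖ ≈ 0.40000)
v(-33, 41)*X = ((-24 - 33)/(29 - 33))*(⅖) = (-57/(-4))*(⅖) = -¼*(-57)*(⅖) = (57/4)*(⅖) = 57/10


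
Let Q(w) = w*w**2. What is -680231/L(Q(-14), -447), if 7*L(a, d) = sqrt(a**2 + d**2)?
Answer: -4761617*sqrt(7729345)/7729345 ≈ -1712.7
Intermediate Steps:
Q(w) = w**3
L(a, d) = sqrt(a**2 + d**2)/7
-680231/L(Q(-14), -447) = -680231*7/sqrt(((-14)**3)**2 + (-447)**2) = -680231*7/sqrt((-2744)**2 + 199809) = -680231*7/sqrt(7529536 + 199809) = -680231*7*sqrt(7729345)/7729345 = -4761617*sqrt(7729345)/7729345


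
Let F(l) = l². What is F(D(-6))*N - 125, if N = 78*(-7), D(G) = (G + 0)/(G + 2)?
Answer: -2707/2 ≈ -1353.5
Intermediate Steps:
D(G) = G/(2 + G)
N = -546
F(D(-6))*N - 125 = (-6/(2 - 6))²*(-546) - 125 = (-6/(-4))²*(-546) - 125 = (-6*(-¼))²*(-546) - 125 = (3/2)²*(-546) - 125 = (9/4)*(-546) - 125 = -2457/2 - 125 = -2707/2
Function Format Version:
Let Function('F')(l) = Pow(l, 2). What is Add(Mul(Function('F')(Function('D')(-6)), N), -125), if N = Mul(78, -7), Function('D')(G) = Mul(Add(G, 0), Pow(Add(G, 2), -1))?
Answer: Rational(-2707, 2) ≈ -1353.5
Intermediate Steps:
Function('D')(G) = Mul(G, Pow(Add(2, G), -1))
N = -546
Add(Mul(Function('F')(Function('D')(-6)), N), -125) = Add(Mul(Pow(Mul(-6, Pow(Add(2, -6), -1)), 2), -546), -125) = Add(Mul(Pow(Mul(-6, Pow(-4, -1)), 2), -546), -125) = Add(Mul(Pow(Mul(-6, Rational(-1, 4)), 2), -546), -125) = Add(Mul(Pow(Rational(3, 2), 2), -546), -125) = Add(Mul(Rational(9, 4), -546), -125) = Add(Rational(-2457, 2), -125) = Rational(-2707, 2)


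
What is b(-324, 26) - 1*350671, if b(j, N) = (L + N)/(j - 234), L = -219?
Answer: -195674225/558 ≈ -3.5067e+5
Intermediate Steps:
b(j, N) = (-219 + N)/(-234 + j) (b(j, N) = (-219 + N)/(j - 234) = (-219 + N)/(-234 + j))
b(-324, 26) - 1*350671 = (-219 + 26)/(-234 - 324) - 1*350671 = -193/(-558) - 350671 = -1/558*(-193) - 350671 = 193/558 - 350671 = -195674225/558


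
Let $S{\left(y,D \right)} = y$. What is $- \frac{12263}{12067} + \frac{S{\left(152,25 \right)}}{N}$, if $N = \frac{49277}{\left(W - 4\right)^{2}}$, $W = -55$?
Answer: $\frac{5780510653}{594625559} \approx 9.7213$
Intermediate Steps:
$N = \frac{49277}{3481}$ ($N = \frac{49277}{\left(-55 - 4\right)^{2}} = \frac{49277}{\left(-59\right)^{2}} = \frac{49277}{3481} \approx 14.156$)
$- \frac{12263}{12067} + \frac{S{\left(152,25 \right)}}{N} = - \frac{12263}{12067} + \frac{152}{\frac{49277}{3481}} = \left(-12263\right) \frac{1}{12067} + 152 \cdot \frac{3481}{49277} = - \frac{12263}{12067} + \frac{529112}{49277} = \frac{5780510653}{594625559}$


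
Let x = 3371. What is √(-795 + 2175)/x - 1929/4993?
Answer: -1929/4993 + 2*√345/3371 ≈ -0.37532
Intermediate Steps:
√(-795 + 2175)/x - 1929/4993 = √(-795 + 2175)/3371 - 1929/4993 = √1380*(1/3371) - 1929*1/4993 = (2*√345)*(1/3371) - 1929/4993 = 2*√345/3371 - 1929/4993 = -1929/4993 + 2*√345/3371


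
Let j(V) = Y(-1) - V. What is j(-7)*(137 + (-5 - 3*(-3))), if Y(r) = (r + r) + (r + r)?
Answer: 423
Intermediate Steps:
Y(r) = 4*r (Y(r) = 2*r + 2*r = 4*r)
j(V) = -4 - V (j(V) = 4*(-1) - V = -4 - V)
j(-7)*(137 + (-5 - 3*(-3))) = (-4 - 1*(-7))*(137 + (-5 - 3*(-3))) = (-4 + 7)*(137 + (-5 + 9)) = 3*(137 + 4) = 3*141 = 423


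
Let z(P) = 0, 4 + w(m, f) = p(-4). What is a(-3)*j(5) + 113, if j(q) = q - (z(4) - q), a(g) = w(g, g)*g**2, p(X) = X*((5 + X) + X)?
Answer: 833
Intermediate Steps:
p(X) = X*(5 + 2*X)
w(m, f) = 8 (w(m, f) = -4 - 4*(5 + 2*(-4)) = -4 - 4*(5 - 8) = -4 - 4*(-3) = -4 + 12 = 8)
a(g) = 8*g**2
j(q) = 2*q (j(q) = q - (0 - q) = q - (-1)*q = q + q = 2*q)
a(-3)*j(5) + 113 = (8*(-3)**2)*(2*5) + 113 = (8*9)*10 + 113 = 72*10 + 113 = 720 + 113 = 833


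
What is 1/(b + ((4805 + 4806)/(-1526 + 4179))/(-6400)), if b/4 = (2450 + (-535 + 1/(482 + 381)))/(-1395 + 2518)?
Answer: 2350767814400/16033301908823 ≈ 0.14662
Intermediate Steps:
b = 6610584/969149 (b = 4*((2450 + (-535 + 1/(482 + 381)))/(-1395 + 2518)) = 4*((2450 + (-535 + 1/863))/1123) = 4*((2450 + (-535 + 1/863))*(1/1123)) = 4*((2450 - 461704/863)*(1/1123)) = 4*((1652646/863)*(1/1123)) = 4*(1652646/969149) = 6610584/969149 ≈ 6.8210)
1/(b + ((4805 + 4806)/(-1526 + 4179))/(-6400)) = 1/(6610584/969149 + ((4805 + 4806)/(-1526 + 4179))/(-6400)) = 1/(6610584/969149 + (9611/2653)*(-1/6400)) = 1/(6610584/969149 + (9611*(1/2653))*(-1/6400)) = 1/(6610584/969149 + (1373/379)*(-1/6400)) = 1/(6610584/969149 - 1373/2425600) = 1/(16033301908823/2350767814400) = 2350767814400/16033301908823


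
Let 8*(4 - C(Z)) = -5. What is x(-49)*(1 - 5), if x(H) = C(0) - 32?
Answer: 219/2 ≈ 109.50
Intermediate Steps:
C(Z) = 37/8 (C(Z) = 4 - ⅛*(-5) = 4 + 5/8 = 37/8)
x(H) = -219/8 (x(H) = 37/8 - 32 = -219/8)
x(-49)*(1 - 5) = -219*(1 - 5)/8 = -219/8*(-4) = 219/2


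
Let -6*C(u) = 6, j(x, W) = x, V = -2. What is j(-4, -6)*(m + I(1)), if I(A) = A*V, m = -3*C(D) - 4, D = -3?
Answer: 12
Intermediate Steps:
C(u) = -1 (C(u) = -⅙*6 = -1)
m = -1 (m = -3*(-1) - 4 = 3 - 4 = -1)
I(A) = -2*A (I(A) = A*(-2) = -2*A)
j(-4, -6)*(m + I(1)) = -4*(-1 - 2*1) = -4*(-1 - 2) = -4*(-3) = 12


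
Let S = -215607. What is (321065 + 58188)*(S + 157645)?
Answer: -21982262386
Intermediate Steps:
(321065 + 58188)*(S + 157645) = (321065 + 58188)*(-215607 + 157645) = 379253*(-57962) = -21982262386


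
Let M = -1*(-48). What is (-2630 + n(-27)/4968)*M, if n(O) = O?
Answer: -2903526/23 ≈ -1.2624e+5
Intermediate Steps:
M = 48
(-2630 + n(-27)/4968)*M = (-2630 - 27/4968)*48 = (-2630 - 27*1/4968)*48 = (-2630 - 1/184)*48 = -483921/184*48 = -2903526/23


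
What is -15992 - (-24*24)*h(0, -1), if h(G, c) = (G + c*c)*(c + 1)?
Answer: -15992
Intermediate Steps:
h(G, c) = (1 + c)*(G + c²) (h(G, c) = (G + c²)*(1 + c) = (1 + c)*(G + c²))
-15992 - (-24*24)*h(0, -1) = -15992 - (-24*24)*(0 + (-1)² + (-1)³ + 0*(-1)) = -15992 - (-576)*(0 + 1 - 1 + 0) = -15992 - (-576)*0 = -15992 - 1*0 = -15992 + 0 = -15992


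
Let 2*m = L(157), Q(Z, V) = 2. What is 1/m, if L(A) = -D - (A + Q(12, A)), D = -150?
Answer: -2/9 ≈ -0.22222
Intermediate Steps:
L(A) = 148 - A (L(A) = -1*(-150) - (A + 2) = 150 - (2 + A) = 150 + (-2 - A) = 148 - A)
m = -9/2 (m = (148 - 1*157)/2 = (148 - 157)/2 = (½)*(-9) = -9/2 ≈ -4.5000)
1/m = 1/(-9/2) = -2/9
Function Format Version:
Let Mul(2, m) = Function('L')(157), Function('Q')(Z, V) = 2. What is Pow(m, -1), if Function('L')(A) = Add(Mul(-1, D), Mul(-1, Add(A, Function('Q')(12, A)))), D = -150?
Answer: Rational(-2, 9) ≈ -0.22222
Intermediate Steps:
Function('L')(A) = Add(148, Mul(-1, A)) (Function('L')(A) = Add(Mul(-1, -150), Mul(-1, Add(A, 2))) = Add(150, Mul(-1, Add(2, A))) = Add(150, Add(-2, Mul(-1, A))) = Add(148, Mul(-1, A)))
m = Rational(-9, 2) (m = Mul(Rational(1, 2), Add(148, Mul(-1, 157))) = Mul(Rational(1, 2), Add(148, -157)) = Mul(Rational(1, 2), -9) = Rational(-9, 2) ≈ -4.5000)
Pow(m, -1) = Pow(Rational(-9, 2), -1) = Rational(-2, 9)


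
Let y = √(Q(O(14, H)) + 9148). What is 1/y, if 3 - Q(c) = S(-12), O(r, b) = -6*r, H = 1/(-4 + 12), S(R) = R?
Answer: √187/1309 ≈ 0.010447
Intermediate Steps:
H = ⅛ (H = 1/8 = ⅛ ≈ 0.12500)
Q(c) = 15 (Q(c) = 3 - 1*(-12) = 3 + 12 = 15)
y = 7*√187 (y = √(15 + 9148) = √9163 = 7*√187 ≈ 95.724)
1/y = 1/(7*√187) = √187/1309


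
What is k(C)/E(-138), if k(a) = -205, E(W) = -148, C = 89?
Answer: 205/148 ≈ 1.3851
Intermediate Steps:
k(C)/E(-138) = -205/(-148) = -205*(-1/148) = 205/148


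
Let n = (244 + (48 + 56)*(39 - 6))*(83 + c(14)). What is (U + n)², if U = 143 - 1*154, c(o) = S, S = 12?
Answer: 121946925681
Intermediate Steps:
c(o) = 12
U = -11 (U = 143 - 154 = -11)
n = 349220 (n = (244 + (48 + 56)*(39 - 6))*(83 + 12) = (244 + 104*33)*95 = (244 + 3432)*95 = 3676*95 = 349220)
(U + n)² = (-11 + 349220)² = 349209² = 121946925681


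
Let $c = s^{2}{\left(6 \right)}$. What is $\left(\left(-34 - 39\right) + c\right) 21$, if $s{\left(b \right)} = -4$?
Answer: $-1197$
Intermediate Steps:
$c = 16$ ($c = \left(-4\right)^{2} = 16$)
$\left(\left(-34 - 39\right) + c\right) 21 = \left(\left(-34 - 39\right) + 16\right) 21 = \left(-73 + 16\right) 21 = \left(-57\right) 21 = -1197$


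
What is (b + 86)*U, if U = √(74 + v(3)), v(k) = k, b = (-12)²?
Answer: 230*√77 ≈ 2018.2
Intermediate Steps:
b = 144
U = √77 (U = √(74 + 3) = √77 ≈ 8.7750)
(b + 86)*U = (144 + 86)*√77 = 230*√77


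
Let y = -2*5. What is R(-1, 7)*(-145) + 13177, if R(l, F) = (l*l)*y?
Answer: 14627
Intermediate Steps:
y = -10
R(l, F) = -10*l**2 (R(l, F) = (l*l)*(-10) = l**2*(-10) = -10*l**2)
R(-1, 7)*(-145) + 13177 = -10*(-1)**2*(-145) + 13177 = -10*1*(-145) + 13177 = -10*(-145) + 13177 = 1450 + 13177 = 14627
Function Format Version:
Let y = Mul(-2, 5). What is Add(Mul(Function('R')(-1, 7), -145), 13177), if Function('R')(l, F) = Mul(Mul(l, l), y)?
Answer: 14627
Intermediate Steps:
y = -10
Function('R')(l, F) = Mul(-10, Pow(l, 2)) (Function('R')(l, F) = Mul(Mul(l, l), -10) = Mul(Pow(l, 2), -10) = Mul(-10, Pow(l, 2)))
Add(Mul(Function('R')(-1, 7), -145), 13177) = Add(Mul(Mul(-10, Pow(-1, 2)), -145), 13177) = Add(Mul(Mul(-10, 1), -145), 13177) = Add(Mul(-10, -145), 13177) = Add(1450, 13177) = 14627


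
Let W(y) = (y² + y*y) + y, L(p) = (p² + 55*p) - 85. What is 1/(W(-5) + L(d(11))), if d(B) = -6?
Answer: -1/334 ≈ -0.0029940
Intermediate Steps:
L(p) = -85 + p² + 55*p
W(y) = y + 2*y² (W(y) = (y² + y²) + y = 2*y² + y = y + 2*y²)
1/(W(-5) + L(d(11))) = 1/(-5*(1 + 2*(-5)) + (-85 + (-6)² + 55*(-6))) = 1/(-5*(1 - 10) + (-85 + 36 - 330)) = 1/(-5*(-9) - 379) = 1/(45 - 379) = 1/(-334) = -1/334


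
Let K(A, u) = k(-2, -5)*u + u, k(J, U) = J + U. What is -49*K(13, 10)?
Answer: 2940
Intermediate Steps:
K(A, u) = -6*u (K(A, u) = (-2 - 5)*u + u = -7*u + u = -6*u)
-49*K(13, 10) = -(-294)*10 = -49*(-60) = 2940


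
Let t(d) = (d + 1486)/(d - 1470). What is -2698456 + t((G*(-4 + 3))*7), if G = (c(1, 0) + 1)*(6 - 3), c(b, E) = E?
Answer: -4023399361/1491 ≈ -2.6985e+6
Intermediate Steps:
G = 3 (G = (0 + 1)*(6 - 3) = 1*3 = 3)
t(d) = (1486 + d)/(-1470 + d)
-2698456 + t((G*(-4 + 3))*7) = -2698456 + (1486 + (3*(-4 + 3))*7)/(-1470 + (3*(-4 + 3))*7) = -2698456 + (1486 + (3*(-1))*7)/(-1470 + (3*(-1))*7) = -2698456 + (1486 - 3*7)/(-1470 - 3*7) = -2698456 + (1486 - 21)/(-1470 - 21) = -2698456 + 1465/(-1491) = -2698456 - 1/1491*1465 = -2698456 - 1465/1491 = -4023399361/1491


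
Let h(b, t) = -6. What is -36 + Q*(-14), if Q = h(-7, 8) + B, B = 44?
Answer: -568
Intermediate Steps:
Q = 38 (Q = -6 + 44 = 38)
-36 + Q*(-14) = -36 + 38*(-14) = -36 - 532 = -568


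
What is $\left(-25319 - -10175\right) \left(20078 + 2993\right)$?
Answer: $-349387224$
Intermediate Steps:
$\left(-25319 - -10175\right) \left(20078 + 2993\right) = \left(-25319 + 10175\right) 23071 = \left(-15144\right) 23071 = -349387224$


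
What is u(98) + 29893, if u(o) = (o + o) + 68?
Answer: 30157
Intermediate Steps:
u(o) = 68 + 2*o (u(o) = 2*o + 68 = 68 + 2*o)
u(98) + 29893 = (68 + 2*98) + 29893 = (68 + 196) + 29893 = 264 + 29893 = 30157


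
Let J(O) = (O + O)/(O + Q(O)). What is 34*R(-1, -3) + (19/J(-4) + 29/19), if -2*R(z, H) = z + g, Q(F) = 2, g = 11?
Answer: -12443/76 ≈ -163.72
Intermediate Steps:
R(z, H) = -11/2 - z/2 (R(z, H) = -(z + 11)/2 = -(11 + z)/2 = -11/2 - z/2)
J(O) = 2*O/(2 + O) (J(O) = (O + O)/(O + 2) = (2*O)/(2 + O) = 2*O/(2 + O))
34*R(-1, -3) + (19/J(-4) + 29/19) = 34*(-11/2 - ½*(-1)) + (19/((2*(-4)/(2 - 4))) + 29/19) = 34*(-11/2 + ½) + (19/((2*(-4)/(-2))) + 29*(1/19)) = 34*(-5) + (19/((2*(-4)*(-½))) + 29/19) = -170 + (19/4 + 29/19) = -170 + 477/76 = -12443/76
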